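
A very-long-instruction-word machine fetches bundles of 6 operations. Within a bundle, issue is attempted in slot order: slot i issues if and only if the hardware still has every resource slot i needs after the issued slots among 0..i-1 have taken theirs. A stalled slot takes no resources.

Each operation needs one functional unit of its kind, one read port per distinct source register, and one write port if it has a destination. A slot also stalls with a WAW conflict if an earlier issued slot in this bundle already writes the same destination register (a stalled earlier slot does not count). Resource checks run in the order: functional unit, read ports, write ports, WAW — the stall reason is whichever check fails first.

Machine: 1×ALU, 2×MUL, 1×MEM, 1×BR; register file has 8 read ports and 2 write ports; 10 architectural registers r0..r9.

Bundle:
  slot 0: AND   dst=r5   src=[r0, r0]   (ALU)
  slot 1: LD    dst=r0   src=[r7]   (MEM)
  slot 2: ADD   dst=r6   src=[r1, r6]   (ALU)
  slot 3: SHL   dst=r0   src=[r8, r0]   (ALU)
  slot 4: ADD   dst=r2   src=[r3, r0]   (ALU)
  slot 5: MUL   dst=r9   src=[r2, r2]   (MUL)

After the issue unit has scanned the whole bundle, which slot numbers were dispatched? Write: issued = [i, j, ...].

issued = [0, 1]

  0. ALU→r5 ⇒ go  {0A/2Mu/1Ld/1B | 7r 1w}
  1. MEM→r0 ⇒ go  {0A/2Mu/0Ld/1B | 6r 0w}
  2. ALU→r6 ⇒ no(FU)  {0A/2Mu/0Ld/1B | 6r 0w}
  3. ALU→r0 ⇒ no(FU)  {0A/2Mu/0Ld/1B | 6r 0w}
  4. ALU→r2 ⇒ no(FU)  {0A/2Mu/0Ld/1B | 6r 0w}
  5. MUL→r9 ⇒ no(WR_PORT)  {0A/2Mu/0Ld/1B | 6r 0w}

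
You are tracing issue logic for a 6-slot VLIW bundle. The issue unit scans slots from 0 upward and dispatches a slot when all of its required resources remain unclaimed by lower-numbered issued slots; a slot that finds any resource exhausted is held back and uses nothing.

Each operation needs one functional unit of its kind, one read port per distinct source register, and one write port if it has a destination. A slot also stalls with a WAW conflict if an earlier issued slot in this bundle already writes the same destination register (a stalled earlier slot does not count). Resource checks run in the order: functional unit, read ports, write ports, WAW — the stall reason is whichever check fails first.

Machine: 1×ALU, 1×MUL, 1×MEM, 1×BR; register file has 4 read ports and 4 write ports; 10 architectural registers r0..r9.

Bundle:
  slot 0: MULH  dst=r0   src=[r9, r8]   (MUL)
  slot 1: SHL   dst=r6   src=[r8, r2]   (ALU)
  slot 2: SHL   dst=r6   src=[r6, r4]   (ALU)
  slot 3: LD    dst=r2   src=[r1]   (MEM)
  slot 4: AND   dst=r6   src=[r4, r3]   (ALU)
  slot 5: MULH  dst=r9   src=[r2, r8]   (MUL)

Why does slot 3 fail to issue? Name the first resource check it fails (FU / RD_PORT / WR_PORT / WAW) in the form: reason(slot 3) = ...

  0. MUL→r0 ⇒ go  {1A/0Mu/1Ld/1B | 2r 3w}
  1. ALU→r6 ⇒ go  {0A/0Mu/1Ld/1B | 0r 2w}
  2. ALU→r6 ⇒ no(FU)  {0A/0Mu/1Ld/1B | 0r 2w}
  3. MEM→r2 ⇒ no(RD_PORT)  {0A/0Mu/1Ld/1B | 0r 2w}
  4. ALU→r6 ⇒ no(FU)  {0A/0Mu/1Ld/1B | 0r 2w}
  5. MUL→r9 ⇒ no(FU)  {0A/0Mu/1Ld/1B | 0r 2w}

reason(slot 3) = RD_PORT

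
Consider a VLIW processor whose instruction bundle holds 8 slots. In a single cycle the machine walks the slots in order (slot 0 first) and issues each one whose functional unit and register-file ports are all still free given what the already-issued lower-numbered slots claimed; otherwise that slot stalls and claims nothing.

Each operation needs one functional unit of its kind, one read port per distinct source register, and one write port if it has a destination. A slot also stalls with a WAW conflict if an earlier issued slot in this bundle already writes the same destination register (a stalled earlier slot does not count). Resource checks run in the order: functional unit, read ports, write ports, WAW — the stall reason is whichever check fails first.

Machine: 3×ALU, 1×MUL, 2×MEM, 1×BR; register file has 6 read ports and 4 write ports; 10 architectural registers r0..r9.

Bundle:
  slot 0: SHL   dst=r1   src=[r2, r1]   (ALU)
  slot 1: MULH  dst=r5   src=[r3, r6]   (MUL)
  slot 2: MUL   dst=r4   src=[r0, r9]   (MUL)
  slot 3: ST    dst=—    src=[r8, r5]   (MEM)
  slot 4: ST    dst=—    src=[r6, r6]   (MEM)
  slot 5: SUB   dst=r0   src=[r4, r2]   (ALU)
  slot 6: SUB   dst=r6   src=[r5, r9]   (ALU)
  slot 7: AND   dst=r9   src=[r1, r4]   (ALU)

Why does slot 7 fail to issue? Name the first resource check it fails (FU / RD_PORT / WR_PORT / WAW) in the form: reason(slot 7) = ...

reason(slot 7) = RD_PORT

slot 0 (ALU): ISSUE — free A2,Mu1,Ld2,B1 rp4 wp3
slot 1 (MUL): ISSUE — free A2,Mu0,Ld2,B1 rp2 wp2
slot 2 (MUL): stall FU — free A2,Mu0,Ld2,B1 rp2 wp2
slot 3 (MEM): ISSUE — free A2,Mu0,Ld1,B1 rp0 wp2
slot 4 (MEM): stall RD_PORT — free A2,Mu0,Ld1,B1 rp0 wp2
slot 5 (ALU): stall RD_PORT — free A2,Mu0,Ld1,B1 rp0 wp2
slot 6 (ALU): stall RD_PORT — free A2,Mu0,Ld1,B1 rp0 wp2
slot 7 (ALU): stall RD_PORT — free A2,Mu0,Ld1,B1 rp0 wp2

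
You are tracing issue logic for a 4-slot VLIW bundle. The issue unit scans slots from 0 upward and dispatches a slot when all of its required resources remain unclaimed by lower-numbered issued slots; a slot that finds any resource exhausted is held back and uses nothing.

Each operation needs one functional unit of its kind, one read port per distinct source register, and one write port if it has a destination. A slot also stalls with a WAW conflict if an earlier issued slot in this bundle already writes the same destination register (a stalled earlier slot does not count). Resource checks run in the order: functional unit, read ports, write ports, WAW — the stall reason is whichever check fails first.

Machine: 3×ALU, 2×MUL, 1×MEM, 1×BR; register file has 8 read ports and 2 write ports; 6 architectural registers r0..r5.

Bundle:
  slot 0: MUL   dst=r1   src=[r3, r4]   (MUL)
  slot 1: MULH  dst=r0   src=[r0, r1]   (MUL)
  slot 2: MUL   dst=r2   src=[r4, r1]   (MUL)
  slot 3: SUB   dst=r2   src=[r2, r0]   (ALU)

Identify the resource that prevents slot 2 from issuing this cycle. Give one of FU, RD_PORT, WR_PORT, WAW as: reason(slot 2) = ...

reason(slot 2) = FU

[0] MUL needs rd=2 wr=1: ok; after: ALU=3 MUL=1 MEM=1 BR=1, R=6, W=1
[1] MUL needs rd=2 wr=1: ok; after: ALU=3 MUL=0 MEM=1 BR=1, R=4, W=0
[2] MUL needs rd=2 wr=1: FU; after: ALU=3 MUL=0 MEM=1 BR=1, R=4, W=0
[3] ALU needs rd=2 wr=1: WR_PORT; after: ALU=3 MUL=0 MEM=1 BR=1, R=4, W=0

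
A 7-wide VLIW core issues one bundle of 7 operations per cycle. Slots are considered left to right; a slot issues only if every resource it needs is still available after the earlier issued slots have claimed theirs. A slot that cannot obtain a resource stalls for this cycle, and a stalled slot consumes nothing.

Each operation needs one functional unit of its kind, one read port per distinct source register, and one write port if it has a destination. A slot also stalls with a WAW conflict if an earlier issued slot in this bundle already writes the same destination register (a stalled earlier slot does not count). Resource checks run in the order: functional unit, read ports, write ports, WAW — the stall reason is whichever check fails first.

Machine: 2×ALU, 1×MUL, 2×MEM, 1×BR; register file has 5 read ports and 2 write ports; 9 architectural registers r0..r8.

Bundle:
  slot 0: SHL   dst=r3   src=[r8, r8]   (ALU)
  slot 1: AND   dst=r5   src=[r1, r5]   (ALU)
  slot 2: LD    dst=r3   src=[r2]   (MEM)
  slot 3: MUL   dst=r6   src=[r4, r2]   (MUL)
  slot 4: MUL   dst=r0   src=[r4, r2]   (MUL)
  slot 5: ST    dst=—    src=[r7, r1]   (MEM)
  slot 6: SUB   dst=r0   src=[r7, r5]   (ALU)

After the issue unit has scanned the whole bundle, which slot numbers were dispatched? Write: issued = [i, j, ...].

#0 ALU src=r8,r8 dispatched  <A:1 Mu:1 Ld:2 B:1 rd:4 wr:1>
#1 ALU src=r1,r5 dispatched  <A:0 Mu:1 Ld:2 B:1 rd:2 wr:0>
#2 MEM src=r2 held:WR_PORT  <A:0 Mu:1 Ld:2 B:1 rd:2 wr:0>
#3 MUL src=r4,r2 held:WR_PORT  <A:0 Mu:1 Ld:2 B:1 rd:2 wr:0>
#4 MUL src=r4,r2 held:WR_PORT  <A:0 Mu:1 Ld:2 B:1 rd:2 wr:0>
#5 MEM src=r7,r1 dispatched  <A:0 Mu:1 Ld:1 B:1 rd:0 wr:0>
#6 ALU src=r7,r5 held:FU  <A:0 Mu:1 Ld:1 B:1 rd:0 wr:0>

issued = [0, 1, 5]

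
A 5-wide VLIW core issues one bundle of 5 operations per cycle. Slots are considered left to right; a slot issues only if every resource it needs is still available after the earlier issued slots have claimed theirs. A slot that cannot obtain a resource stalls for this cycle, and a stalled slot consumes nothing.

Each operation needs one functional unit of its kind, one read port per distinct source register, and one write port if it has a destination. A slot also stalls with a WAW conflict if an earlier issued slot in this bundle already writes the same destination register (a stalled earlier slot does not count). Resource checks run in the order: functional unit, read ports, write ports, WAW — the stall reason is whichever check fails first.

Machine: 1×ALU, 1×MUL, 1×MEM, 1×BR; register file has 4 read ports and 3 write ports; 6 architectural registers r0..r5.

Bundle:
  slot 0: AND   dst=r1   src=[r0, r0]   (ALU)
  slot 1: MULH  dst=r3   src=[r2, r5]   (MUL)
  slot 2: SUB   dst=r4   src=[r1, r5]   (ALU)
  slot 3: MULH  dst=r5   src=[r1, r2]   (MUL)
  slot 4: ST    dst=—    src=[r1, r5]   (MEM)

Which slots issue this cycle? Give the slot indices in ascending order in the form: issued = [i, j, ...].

(0) want 1×ALU +1rd +1wr — yes → AL0|MU1|ME1|BR1|rd3|wr2
(1) want 1×MUL +2rd +1wr — yes → AL0|MU0|ME1|BR1|rd1|wr1
(2) want 1×ALU +2rd +1wr — FU → AL0|MU0|ME1|BR1|rd1|wr1
(3) want 1×MUL +2rd +1wr — FU → AL0|MU0|ME1|BR1|rd1|wr1
(4) want 1×MEM +2rd +0wr — RD_PORT → AL0|MU0|ME1|BR1|rd1|wr1

issued = [0, 1]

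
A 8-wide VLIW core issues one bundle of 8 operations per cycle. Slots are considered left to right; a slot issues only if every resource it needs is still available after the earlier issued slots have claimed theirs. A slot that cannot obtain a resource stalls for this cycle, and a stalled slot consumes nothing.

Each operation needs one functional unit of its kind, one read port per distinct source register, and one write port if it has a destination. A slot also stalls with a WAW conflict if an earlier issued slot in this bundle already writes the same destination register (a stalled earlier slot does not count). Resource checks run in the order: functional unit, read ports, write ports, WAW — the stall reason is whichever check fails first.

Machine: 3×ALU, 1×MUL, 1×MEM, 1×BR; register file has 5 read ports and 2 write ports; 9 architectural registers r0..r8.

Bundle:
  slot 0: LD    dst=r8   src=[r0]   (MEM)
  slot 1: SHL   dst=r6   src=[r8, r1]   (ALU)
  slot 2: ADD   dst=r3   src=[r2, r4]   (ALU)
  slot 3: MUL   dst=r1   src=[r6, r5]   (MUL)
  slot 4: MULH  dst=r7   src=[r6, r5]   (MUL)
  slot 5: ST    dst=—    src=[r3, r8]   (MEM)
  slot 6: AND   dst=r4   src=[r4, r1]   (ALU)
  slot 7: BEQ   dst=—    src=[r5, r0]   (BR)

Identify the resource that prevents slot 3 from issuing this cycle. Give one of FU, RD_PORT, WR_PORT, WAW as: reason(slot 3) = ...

reason(slot 3) = WR_PORT

(0) want 1×MEM +1rd +1wr — yes → AL3|MU1|ME0|BR1|rd4|wr1
(1) want 1×ALU +2rd +1wr — yes → AL2|MU1|ME0|BR1|rd2|wr0
(2) want 1×ALU +2rd +1wr — WR_PORT → AL2|MU1|ME0|BR1|rd2|wr0
(3) want 1×MUL +2rd +1wr — WR_PORT → AL2|MU1|ME0|BR1|rd2|wr0
(4) want 1×MUL +2rd +1wr — WR_PORT → AL2|MU1|ME0|BR1|rd2|wr0
(5) want 1×MEM +2rd +0wr — FU → AL2|MU1|ME0|BR1|rd2|wr0
(6) want 1×ALU +2rd +1wr — WR_PORT → AL2|MU1|ME0|BR1|rd2|wr0
(7) want 1×BR +2rd +0wr — yes → AL2|MU1|ME0|BR0|rd0|wr0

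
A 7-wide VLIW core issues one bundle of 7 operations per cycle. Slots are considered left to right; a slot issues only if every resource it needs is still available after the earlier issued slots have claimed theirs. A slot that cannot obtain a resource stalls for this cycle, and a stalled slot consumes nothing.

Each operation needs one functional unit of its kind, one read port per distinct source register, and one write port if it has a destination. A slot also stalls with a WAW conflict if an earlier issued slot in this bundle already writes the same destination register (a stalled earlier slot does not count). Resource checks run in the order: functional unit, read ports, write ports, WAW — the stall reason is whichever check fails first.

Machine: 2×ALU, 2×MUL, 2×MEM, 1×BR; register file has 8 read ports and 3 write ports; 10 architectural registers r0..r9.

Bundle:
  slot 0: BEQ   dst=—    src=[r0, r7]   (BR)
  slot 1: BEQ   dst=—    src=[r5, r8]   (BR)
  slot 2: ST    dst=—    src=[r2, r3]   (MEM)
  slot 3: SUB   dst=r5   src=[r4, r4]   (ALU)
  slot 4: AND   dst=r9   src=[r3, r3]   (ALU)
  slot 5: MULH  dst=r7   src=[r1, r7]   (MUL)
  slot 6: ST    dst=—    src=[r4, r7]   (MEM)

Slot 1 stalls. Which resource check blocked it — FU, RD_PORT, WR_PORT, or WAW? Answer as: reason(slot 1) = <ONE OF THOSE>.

(0) want 1×BR +2rd +0wr — yes → AL2|MU2|ME2|BR0|rd6|wr3
(1) want 1×BR +2rd +0wr — FU → AL2|MU2|ME2|BR0|rd6|wr3
(2) want 1×MEM +2rd +0wr — yes → AL2|MU2|ME1|BR0|rd4|wr3
(3) want 1×ALU +1rd +1wr — yes → AL1|MU2|ME1|BR0|rd3|wr2
(4) want 1×ALU +1rd +1wr — yes → AL0|MU2|ME1|BR0|rd2|wr1
(5) want 1×MUL +2rd +1wr — yes → AL0|MU1|ME1|BR0|rd0|wr0
(6) want 1×MEM +2rd +0wr — RD_PORT → AL0|MU1|ME1|BR0|rd0|wr0

reason(slot 1) = FU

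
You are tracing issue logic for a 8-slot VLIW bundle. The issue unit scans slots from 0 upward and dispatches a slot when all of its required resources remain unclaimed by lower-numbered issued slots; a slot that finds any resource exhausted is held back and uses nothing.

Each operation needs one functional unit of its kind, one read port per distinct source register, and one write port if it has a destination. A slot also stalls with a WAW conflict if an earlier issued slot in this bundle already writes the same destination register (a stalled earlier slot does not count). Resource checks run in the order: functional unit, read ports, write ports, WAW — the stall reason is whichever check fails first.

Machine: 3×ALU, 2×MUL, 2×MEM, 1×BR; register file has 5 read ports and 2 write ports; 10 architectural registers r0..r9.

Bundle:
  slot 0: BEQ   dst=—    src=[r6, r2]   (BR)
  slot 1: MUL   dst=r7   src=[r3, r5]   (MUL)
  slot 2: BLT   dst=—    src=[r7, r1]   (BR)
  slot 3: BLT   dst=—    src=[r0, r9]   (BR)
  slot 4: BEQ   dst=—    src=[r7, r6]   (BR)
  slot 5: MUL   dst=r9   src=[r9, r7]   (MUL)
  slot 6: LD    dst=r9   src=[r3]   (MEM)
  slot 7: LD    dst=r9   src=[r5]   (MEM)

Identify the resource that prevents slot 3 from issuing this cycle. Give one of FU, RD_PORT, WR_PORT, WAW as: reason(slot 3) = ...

slot 0 (BR): ISSUE — free A3,Mu2,Ld2,B0 rp3 wp2
slot 1 (MUL): ISSUE — free A3,Mu1,Ld2,B0 rp1 wp1
slot 2 (BR): stall FU — free A3,Mu1,Ld2,B0 rp1 wp1
slot 3 (BR): stall FU — free A3,Mu1,Ld2,B0 rp1 wp1
slot 4 (BR): stall FU — free A3,Mu1,Ld2,B0 rp1 wp1
slot 5 (MUL): stall RD_PORT — free A3,Mu1,Ld2,B0 rp1 wp1
slot 6 (MEM): ISSUE — free A3,Mu1,Ld1,B0 rp0 wp0
slot 7 (MEM): stall RD_PORT — free A3,Mu1,Ld1,B0 rp0 wp0

reason(slot 3) = FU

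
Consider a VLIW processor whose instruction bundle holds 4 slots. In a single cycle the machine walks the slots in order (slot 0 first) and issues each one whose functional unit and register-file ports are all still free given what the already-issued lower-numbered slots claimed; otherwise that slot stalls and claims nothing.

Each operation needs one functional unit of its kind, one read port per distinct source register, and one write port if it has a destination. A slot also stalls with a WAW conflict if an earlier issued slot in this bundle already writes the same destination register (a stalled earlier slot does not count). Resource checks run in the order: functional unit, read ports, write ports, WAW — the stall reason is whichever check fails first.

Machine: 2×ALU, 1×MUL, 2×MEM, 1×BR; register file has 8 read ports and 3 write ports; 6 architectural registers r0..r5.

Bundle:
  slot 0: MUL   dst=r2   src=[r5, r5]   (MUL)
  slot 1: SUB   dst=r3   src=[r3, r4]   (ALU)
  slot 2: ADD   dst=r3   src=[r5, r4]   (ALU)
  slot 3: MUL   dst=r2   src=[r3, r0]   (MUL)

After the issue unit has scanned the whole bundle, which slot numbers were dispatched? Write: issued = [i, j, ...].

slot 0 (MUL): ISSUE — free A2,Mu0,Ld2,B1 rp7 wp2
slot 1 (ALU): ISSUE — free A1,Mu0,Ld2,B1 rp5 wp1
slot 2 (ALU): stall WAW — free A1,Mu0,Ld2,B1 rp5 wp1
slot 3 (MUL): stall FU — free A1,Mu0,Ld2,B1 rp5 wp1

issued = [0, 1]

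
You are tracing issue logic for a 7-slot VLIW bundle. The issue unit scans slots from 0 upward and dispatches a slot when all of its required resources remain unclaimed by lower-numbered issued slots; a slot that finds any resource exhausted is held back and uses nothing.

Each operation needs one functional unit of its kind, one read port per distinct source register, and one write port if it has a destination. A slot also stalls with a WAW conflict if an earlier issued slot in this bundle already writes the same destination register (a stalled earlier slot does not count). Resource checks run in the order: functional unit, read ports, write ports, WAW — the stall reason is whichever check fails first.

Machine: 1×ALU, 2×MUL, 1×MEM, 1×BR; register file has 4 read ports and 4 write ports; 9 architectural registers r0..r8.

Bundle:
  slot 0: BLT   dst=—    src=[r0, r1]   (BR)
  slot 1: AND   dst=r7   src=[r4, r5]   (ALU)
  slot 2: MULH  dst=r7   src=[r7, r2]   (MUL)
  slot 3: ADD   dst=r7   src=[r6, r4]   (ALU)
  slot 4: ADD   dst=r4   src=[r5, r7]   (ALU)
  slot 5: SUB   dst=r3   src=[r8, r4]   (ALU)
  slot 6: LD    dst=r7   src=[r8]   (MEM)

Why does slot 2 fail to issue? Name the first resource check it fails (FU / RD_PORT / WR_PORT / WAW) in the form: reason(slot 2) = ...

reason(slot 2) = RD_PORT

#0 BR src=r0,r1 dispatched  <A:1 Mu:2 Ld:1 B:0 rd:2 wr:4>
#1 ALU src=r4,r5 dispatched  <A:0 Mu:2 Ld:1 B:0 rd:0 wr:3>
#2 MUL src=r7,r2 held:RD_PORT  <A:0 Mu:2 Ld:1 B:0 rd:0 wr:3>
#3 ALU src=r6,r4 held:FU  <A:0 Mu:2 Ld:1 B:0 rd:0 wr:3>
#4 ALU src=r5,r7 held:FU  <A:0 Mu:2 Ld:1 B:0 rd:0 wr:3>
#5 ALU src=r8,r4 held:FU  <A:0 Mu:2 Ld:1 B:0 rd:0 wr:3>
#6 MEM src=r8 held:RD_PORT  <A:0 Mu:2 Ld:1 B:0 rd:0 wr:3>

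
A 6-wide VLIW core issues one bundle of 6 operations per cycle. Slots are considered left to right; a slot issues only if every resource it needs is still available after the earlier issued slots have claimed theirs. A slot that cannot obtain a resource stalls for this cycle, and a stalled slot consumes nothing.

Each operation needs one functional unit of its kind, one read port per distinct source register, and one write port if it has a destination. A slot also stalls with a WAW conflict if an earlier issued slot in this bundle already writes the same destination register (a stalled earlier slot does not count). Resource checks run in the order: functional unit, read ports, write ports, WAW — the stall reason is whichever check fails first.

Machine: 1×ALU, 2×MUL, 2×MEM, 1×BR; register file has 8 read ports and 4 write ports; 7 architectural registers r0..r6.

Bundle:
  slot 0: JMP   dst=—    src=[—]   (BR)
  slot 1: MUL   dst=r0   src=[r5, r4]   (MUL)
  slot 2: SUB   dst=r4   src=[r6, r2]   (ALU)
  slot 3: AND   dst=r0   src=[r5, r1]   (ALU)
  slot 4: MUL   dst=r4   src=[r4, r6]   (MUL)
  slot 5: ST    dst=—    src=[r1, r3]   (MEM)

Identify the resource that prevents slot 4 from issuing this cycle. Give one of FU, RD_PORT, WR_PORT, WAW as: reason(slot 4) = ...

reason(slot 4) = WAW

slot 0 (BR): ISSUE — free A1,Mu2,Ld2,B0 rp8 wp4
slot 1 (MUL): ISSUE — free A1,Mu1,Ld2,B0 rp6 wp3
slot 2 (ALU): ISSUE — free A0,Mu1,Ld2,B0 rp4 wp2
slot 3 (ALU): stall FU — free A0,Mu1,Ld2,B0 rp4 wp2
slot 4 (MUL): stall WAW — free A0,Mu1,Ld2,B0 rp4 wp2
slot 5 (MEM): ISSUE — free A0,Mu1,Ld1,B0 rp2 wp2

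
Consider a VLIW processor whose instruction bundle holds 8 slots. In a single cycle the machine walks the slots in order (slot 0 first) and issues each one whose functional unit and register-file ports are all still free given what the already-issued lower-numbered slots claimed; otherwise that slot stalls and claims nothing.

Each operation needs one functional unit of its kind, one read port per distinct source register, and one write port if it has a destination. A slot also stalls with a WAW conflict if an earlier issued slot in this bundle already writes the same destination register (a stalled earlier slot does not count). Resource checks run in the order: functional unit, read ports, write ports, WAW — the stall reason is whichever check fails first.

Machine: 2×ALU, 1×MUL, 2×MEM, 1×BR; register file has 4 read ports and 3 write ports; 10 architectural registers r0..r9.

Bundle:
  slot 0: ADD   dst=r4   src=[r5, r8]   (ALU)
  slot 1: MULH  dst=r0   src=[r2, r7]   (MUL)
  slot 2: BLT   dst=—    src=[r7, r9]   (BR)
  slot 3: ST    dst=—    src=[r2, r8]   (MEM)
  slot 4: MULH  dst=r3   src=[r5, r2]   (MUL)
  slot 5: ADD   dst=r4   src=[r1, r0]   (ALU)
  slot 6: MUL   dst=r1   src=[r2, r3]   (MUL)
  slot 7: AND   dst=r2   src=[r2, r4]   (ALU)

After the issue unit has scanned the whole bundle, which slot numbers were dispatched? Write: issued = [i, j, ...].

issued = [0, 1]

(0) want 1×ALU +2rd +1wr — yes → AL1|MU1|ME2|BR1|rd2|wr2
(1) want 1×MUL +2rd +1wr — yes → AL1|MU0|ME2|BR1|rd0|wr1
(2) want 1×BR +2rd +0wr — RD_PORT → AL1|MU0|ME2|BR1|rd0|wr1
(3) want 1×MEM +2rd +0wr — RD_PORT → AL1|MU0|ME2|BR1|rd0|wr1
(4) want 1×MUL +2rd +1wr — FU → AL1|MU0|ME2|BR1|rd0|wr1
(5) want 1×ALU +2rd +1wr — RD_PORT → AL1|MU0|ME2|BR1|rd0|wr1
(6) want 1×MUL +2rd +1wr — FU → AL1|MU0|ME2|BR1|rd0|wr1
(7) want 1×ALU +2rd +1wr — RD_PORT → AL1|MU0|ME2|BR1|rd0|wr1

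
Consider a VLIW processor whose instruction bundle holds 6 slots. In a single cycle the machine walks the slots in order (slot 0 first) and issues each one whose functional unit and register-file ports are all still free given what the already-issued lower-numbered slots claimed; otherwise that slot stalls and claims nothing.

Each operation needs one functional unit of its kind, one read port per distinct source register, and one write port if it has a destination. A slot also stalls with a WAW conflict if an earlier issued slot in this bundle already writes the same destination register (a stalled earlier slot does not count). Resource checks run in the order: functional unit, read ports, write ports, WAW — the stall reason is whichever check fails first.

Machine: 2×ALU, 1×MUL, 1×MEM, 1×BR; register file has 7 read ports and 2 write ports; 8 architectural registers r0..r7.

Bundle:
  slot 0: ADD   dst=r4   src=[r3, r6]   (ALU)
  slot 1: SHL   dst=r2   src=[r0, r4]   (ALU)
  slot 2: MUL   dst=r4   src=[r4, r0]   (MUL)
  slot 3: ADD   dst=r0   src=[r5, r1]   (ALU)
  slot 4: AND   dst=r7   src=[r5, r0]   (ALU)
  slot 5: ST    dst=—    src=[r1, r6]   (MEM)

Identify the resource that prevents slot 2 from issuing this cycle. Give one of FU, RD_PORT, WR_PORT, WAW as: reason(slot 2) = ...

#0 ALU src=r3,r6 dispatched  <A:1 Mu:1 Ld:1 B:1 rd:5 wr:1>
#1 ALU src=r0,r4 dispatched  <A:0 Mu:1 Ld:1 B:1 rd:3 wr:0>
#2 MUL src=r4,r0 held:WR_PORT  <A:0 Mu:1 Ld:1 B:1 rd:3 wr:0>
#3 ALU src=r5,r1 held:FU  <A:0 Mu:1 Ld:1 B:1 rd:3 wr:0>
#4 ALU src=r5,r0 held:FU  <A:0 Mu:1 Ld:1 B:1 rd:3 wr:0>
#5 MEM src=r1,r6 dispatched  <A:0 Mu:1 Ld:0 B:1 rd:1 wr:0>

reason(slot 2) = WR_PORT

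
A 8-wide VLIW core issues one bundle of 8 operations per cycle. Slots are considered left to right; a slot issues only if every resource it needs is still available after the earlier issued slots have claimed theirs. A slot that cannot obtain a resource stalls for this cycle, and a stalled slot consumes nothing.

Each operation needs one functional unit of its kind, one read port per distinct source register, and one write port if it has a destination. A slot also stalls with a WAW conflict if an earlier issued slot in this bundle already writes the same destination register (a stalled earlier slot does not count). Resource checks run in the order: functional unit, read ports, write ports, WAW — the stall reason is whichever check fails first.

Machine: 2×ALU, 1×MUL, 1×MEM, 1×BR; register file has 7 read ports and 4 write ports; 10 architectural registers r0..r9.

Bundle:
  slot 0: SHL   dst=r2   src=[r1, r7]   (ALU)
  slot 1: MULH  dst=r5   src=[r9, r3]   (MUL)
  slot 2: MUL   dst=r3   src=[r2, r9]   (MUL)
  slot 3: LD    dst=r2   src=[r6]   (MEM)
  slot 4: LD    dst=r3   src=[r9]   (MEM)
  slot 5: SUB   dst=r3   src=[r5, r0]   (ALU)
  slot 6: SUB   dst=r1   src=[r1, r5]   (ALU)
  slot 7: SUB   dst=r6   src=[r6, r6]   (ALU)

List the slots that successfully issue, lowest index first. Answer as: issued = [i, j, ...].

#0 ALU src=r1,r7 dispatched  <A:1 Mu:1 Ld:1 B:1 rd:5 wr:3>
#1 MUL src=r9,r3 dispatched  <A:1 Mu:0 Ld:1 B:1 rd:3 wr:2>
#2 MUL src=r2,r9 held:FU  <A:1 Mu:0 Ld:1 B:1 rd:3 wr:2>
#3 MEM src=r6 held:WAW  <A:1 Mu:0 Ld:1 B:1 rd:3 wr:2>
#4 MEM src=r9 dispatched  <A:1 Mu:0 Ld:0 B:1 rd:2 wr:1>
#5 ALU src=r5,r0 held:WAW  <A:1 Mu:0 Ld:0 B:1 rd:2 wr:1>
#6 ALU src=r1,r5 dispatched  <A:0 Mu:0 Ld:0 B:1 rd:0 wr:0>
#7 ALU src=r6,r6 held:FU  <A:0 Mu:0 Ld:0 B:1 rd:0 wr:0>

issued = [0, 1, 4, 6]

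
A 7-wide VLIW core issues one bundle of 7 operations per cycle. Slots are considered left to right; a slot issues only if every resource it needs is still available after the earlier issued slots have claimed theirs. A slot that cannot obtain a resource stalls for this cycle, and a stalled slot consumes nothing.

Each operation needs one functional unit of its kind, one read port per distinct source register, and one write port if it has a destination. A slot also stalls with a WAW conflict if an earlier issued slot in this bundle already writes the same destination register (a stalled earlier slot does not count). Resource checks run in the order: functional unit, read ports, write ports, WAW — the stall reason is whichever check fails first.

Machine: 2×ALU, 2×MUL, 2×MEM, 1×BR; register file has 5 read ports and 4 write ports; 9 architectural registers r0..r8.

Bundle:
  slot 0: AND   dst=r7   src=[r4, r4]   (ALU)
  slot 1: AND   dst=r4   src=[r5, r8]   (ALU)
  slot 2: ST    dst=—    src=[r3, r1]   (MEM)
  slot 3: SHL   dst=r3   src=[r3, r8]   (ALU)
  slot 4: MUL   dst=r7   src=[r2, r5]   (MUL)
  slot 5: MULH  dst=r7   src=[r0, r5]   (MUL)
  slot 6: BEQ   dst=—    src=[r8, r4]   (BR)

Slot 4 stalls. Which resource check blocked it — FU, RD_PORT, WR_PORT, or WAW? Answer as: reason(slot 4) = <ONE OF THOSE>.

reason(slot 4) = RD_PORT

(0) want 1×ALU +1rd +1wr — yes → AL1|MU2|ME2|BR1|rd4|wr3
(1) want 1×ALU +2rd +1wr — yes → AL0|MU2|ME2|BR1|rd2|wr2
(2) want 1×MEM +2rd +0wr — yes → AL0|MU2|ME1|BR1|rd0|wr2
(3) want 1×ALU +2rd +1wr — FU → AL0|MU2|ME1|BR1|rd0|wr2
(4) want 1×MUL +2rd +1wr — RD_PORT → AL0|MU2|ME1|BR1|rd0|wr2
(5) want 1×MUL +2rd +1wr — RD_PORT → AL0|MU2|ME1|BR1|rd0|wr2
(6) want 1×BR +2rd +0wr — RD_PORT → AL0|MU2|ME1|BR1|rd0|wr2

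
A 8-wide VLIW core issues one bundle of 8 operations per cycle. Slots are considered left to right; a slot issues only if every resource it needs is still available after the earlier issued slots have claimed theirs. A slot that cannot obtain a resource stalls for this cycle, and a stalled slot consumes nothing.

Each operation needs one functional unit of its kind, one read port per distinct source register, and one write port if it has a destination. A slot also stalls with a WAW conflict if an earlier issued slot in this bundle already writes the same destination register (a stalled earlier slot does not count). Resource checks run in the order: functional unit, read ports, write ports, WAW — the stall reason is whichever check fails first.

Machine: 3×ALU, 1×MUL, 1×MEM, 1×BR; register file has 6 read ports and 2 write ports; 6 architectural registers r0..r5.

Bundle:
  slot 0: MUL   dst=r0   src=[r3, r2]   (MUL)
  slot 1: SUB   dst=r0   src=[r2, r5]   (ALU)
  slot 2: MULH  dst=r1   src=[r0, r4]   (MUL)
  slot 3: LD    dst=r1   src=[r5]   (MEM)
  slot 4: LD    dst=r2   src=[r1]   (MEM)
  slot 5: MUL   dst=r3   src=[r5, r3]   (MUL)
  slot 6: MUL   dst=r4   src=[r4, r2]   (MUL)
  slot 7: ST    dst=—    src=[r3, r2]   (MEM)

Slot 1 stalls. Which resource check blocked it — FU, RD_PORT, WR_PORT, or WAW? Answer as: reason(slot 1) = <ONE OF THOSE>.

reason(slot 1) = WAW

slot 0 (MUL): ISSUE — free A3,Mu0,Ld1,B1 rp4 wp1
slot 1 (ALU): stall WAW — free A3,Mu0,Ld1,B1 rp4 wp1
slot 2 (MUL): stall FU — free A3,Mu0,Ld1,B1 rp4 wp1
slot 3 (MEM): ISSUE — free A3,Mu0,Ld0,B1 rp3 wp0
slot 4 (MEM): stall FU — free A3,Mu0,Ld0,B1 rp3 wp0
slot 5 (MUL): stall FU — free A3,Mu0,Ld0,B1 rp3 wp0
slot 6 (MUL): stall FU — free A3,Mu0,Ld0,B1 rp3 wp0
slot 7 (MEM): stall FU — free A3,Mu0,Ld0,B1 rp3 wp0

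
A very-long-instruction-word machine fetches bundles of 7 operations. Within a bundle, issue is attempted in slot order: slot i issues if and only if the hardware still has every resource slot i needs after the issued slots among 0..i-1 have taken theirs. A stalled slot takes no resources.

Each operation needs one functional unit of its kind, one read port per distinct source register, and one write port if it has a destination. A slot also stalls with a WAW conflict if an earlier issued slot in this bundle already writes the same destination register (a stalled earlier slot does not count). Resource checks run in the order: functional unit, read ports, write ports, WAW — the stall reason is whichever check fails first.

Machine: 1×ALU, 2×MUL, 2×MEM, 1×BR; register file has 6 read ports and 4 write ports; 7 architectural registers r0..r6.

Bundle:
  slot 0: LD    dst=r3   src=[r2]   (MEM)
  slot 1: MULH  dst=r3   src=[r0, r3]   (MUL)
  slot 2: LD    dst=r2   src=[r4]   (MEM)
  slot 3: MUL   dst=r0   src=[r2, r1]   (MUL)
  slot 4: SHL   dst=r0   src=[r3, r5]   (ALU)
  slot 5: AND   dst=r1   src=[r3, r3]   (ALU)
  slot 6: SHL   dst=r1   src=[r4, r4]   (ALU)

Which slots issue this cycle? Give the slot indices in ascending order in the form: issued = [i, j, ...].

issued = [0, 2, 3, 5]

#0 MEM src=r2 dispatched  <A:1 Mu:2 Ld:1 B:1 rd:5 wr:3>
#1 MUL src=r0,r3 held:WAW  <A:1 Mu:2 Ld:1 B:1 rd:5 wr:3>
#2 MEM src=r4 dispatched  <A:1 Mu:2 Ld:0 B:1 rd:4 wr:2>
#3 MUL src=r2,r1 dispatched  <A:1 Mu:1 Ld:0 B:1 rd:2 wr:1>
#4 ALU src=r3,r5 held:WAW  <A:1 Mu:1 Ld:0 B:1 rd:2 wr:1>
#5 ALU src=r3,r3 dispatched  <A:0 Mu:1 Ld:0 B:1 rd:1 wr:0>
#6 ALU src=r4,r4 held:FU  <A:0 Mu:1 Ld:0 B:1 rd:1 wr:0>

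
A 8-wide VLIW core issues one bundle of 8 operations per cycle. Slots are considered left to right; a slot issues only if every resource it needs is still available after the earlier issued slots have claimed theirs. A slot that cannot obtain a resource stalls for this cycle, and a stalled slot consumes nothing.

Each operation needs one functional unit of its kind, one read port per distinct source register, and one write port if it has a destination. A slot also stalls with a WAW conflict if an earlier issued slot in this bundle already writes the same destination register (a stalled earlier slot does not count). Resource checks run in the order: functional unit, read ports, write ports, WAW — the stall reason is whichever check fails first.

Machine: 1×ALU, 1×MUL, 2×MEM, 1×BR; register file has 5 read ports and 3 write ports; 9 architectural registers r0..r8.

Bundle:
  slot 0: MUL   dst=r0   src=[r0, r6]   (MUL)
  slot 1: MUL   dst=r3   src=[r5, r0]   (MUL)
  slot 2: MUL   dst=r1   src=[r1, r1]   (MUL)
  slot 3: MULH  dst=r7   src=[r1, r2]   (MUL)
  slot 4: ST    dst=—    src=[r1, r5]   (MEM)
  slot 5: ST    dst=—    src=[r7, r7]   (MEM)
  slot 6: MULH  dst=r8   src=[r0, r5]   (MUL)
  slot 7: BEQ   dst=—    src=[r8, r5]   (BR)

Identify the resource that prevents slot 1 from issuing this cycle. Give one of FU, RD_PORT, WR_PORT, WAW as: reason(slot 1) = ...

  0. MUL→r0 ⇒ go  {1A/0Mu/2Ld/1B | 3r 2w}
  1. MUL→r3 ⇒ no(FU)  {1A/0Mu/2Ld/1B | 3r 2w}
  2. MUL→r1 ⇒ no(FU)  {1A/0Mu/2Ld/1B | 3r 2w}
  3. MUL→r7 ⇒ no(FU)  {1A/0Mu/2Ld/1B | 3r 2w}
  4. MEM ⇒ go  {1A/0Mu/1Ld/1B | 1r 2w}
  5. MEM ⇒ go  {1A/0Mu/0Ld/1B | 0r 2w}
  6. MUL→r8 ⇒ no(FU)  {1A/0Mu/0Ld/1B | 0r 2w}
  7. BR ⇒ no(RD_PORT)  {1A/0Mu/0Ld/1B | 0r 2w}

reason(slot 1) = FU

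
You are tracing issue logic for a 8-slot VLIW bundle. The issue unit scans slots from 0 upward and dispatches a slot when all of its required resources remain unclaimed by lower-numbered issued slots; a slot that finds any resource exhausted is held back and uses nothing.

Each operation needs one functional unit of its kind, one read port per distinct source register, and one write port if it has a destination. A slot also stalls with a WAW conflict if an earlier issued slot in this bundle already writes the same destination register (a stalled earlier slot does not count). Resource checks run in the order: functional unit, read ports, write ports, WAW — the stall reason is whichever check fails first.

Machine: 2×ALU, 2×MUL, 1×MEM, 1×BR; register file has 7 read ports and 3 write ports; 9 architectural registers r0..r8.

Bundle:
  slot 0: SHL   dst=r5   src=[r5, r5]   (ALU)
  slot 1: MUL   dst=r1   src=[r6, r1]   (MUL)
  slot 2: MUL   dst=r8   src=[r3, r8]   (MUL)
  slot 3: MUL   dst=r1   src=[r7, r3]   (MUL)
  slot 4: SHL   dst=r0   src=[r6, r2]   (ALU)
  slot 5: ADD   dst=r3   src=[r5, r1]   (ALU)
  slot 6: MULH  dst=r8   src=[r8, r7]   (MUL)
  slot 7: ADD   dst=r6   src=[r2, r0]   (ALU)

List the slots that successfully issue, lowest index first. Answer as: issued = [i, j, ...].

[0] ALU needs rd=1 wr=1: ok; after: ALU=1 MUL=2 MEM=1 BR=1, R=6, W=2
[1] MUL needs rd=2 wr=1: ok; after: ALU=1 MUL=1 MEM=1 BR=1, R=4, W=1
[2] MUL needs rd=2 wr=1: ok; after: ALU=1 MUL=0 MEM=1 BR=1, R=2, W=0
[3] MUL needs rd=2 wr=1: FU; after: ALU=1 MUL=0 MEM=1 BR=1, R=2, W=0
[4] ALU needs rd=2 wr=1: WR_PORT; after: ALU=1 MUL=0 MEM=1 BR=1, R=2, W=0
[5] ALU needs rd=2 wr=1: WR_PORT; after: ALU=1 MUL=0 MEM=1 BR=1, R=2, W=0
[6] MUL needs rd=2 wr=1: FU; after: ALU=1 MUL=0 MEM=1 BR=1, R=2, W=0
[7] ALU needs rd=2 wr=1: WR_PORT; after: ALU=1 MUL=0 MEM=1 BR=1, R=2, W=0

issued = [0, 1, 2]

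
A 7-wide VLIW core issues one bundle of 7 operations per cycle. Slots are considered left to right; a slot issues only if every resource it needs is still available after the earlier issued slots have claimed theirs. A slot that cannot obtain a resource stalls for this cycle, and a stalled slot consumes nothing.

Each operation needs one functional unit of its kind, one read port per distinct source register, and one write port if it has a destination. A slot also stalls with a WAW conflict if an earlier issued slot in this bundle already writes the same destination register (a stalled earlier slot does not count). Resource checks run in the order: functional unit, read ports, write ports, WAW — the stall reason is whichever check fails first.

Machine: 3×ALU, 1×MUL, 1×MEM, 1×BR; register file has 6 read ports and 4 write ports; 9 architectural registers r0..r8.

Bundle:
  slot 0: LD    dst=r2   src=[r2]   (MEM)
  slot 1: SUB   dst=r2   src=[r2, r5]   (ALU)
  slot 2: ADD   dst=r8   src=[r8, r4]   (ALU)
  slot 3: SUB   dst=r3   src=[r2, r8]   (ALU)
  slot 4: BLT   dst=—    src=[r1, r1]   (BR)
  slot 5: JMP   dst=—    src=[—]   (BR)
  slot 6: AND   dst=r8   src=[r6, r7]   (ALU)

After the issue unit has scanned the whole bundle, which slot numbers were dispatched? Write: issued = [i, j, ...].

issued = [0, 2, 3, 4]

slot 0 (MEM): ISSUE — free A3,Mu1,Ld0,B1 rp5 wp3
slot 1 (ALU): stall WAW — free A3,Mu1,Ld0,B1 rp5 wp3
slot 2 (ALU): ISSUE — free A2,Mu1,Ld0,B1 rp3 wp2
slot 3 (ALU): ISSUE — free A1,Mu1,Ld0,B1 rp1 wp1
slot 4 (BR): ISSUE — free A1,Mu1,Ld0,B0 rp0 wp1
slot 5 (BR): stall FU — free A1,Mu1,Ld0,B0 rp0 wp1
slot 6 (ALU): stall RD_PORT — free A1,Mu1,Ld0,B0 rp0 wp1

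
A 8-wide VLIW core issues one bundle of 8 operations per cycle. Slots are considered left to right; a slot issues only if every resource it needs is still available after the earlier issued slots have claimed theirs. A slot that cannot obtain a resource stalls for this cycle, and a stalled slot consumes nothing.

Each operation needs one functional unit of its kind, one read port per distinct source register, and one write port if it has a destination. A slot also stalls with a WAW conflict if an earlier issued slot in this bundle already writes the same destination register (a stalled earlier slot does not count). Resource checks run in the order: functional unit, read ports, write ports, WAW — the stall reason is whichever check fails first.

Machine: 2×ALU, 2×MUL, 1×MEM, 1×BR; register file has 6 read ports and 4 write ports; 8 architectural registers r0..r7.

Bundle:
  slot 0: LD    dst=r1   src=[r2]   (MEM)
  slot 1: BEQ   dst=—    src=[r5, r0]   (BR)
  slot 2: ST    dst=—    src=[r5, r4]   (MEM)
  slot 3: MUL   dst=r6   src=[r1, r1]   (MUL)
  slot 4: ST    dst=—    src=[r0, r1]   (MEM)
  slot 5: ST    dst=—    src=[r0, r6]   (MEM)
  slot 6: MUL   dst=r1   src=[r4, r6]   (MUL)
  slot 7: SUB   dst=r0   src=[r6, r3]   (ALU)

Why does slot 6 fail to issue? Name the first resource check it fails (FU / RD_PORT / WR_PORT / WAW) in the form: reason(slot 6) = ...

#0 MEM src=r2 dispatched  <A:2 Mu:2 Ld:0 B:1 rd:5 wr:3>
#1 BR src=r5,r0 dispatched  <A:2 Mu:2 Ld:0 B:0 rd:3 wr:3>
#2 MEM src=r5,r4 held:FU  <A:2 Mu:2 Ld:0 B:0 rd:3 wr:3>
#3 MUL src=r1,r1 dispatched  <A:2 Mu:1 Ld:0 B:0 rd:2 wr:2>
#4 MEM src=r0,r1 held:FU  <A:2 Mu:1 Ld:0 B:0 rd:2 wr:2>
#5 MEM src=r0,r6 held:FU  <A:2 Mu:1 Ld:0 B:0 rd:2 wr:2>
#6 MUL src=r4,r6 held:WAW  <A:2 Mu:1 Ld:0 B:0 rd:2 wr:2>
#7 ALU src=r6,r3 dispatched  <A:1 Mu:1 Ld:0 B:0 rd:0 wr:1>

reason(slot 6) = WAW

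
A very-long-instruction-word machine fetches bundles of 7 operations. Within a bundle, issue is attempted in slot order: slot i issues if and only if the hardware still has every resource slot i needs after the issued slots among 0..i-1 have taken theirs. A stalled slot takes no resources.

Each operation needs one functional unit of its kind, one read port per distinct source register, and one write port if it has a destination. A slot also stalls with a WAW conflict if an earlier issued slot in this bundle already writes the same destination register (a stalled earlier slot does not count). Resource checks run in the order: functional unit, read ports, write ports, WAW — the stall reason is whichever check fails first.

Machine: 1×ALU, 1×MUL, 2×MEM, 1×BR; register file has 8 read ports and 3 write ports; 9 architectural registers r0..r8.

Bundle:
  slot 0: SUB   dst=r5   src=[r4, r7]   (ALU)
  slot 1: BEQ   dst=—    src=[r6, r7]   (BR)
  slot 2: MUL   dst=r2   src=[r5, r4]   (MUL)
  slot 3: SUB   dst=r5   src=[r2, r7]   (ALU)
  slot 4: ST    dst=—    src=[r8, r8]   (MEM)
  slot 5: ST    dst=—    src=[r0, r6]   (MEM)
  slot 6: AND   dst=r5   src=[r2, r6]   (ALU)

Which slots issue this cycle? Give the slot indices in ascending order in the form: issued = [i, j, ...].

issued = [0, 1, 2, 4]

slot 0 (ALU): ISSUE — free A0,Mu1,Ld2,B1 rp6 wp2
slot 1 (BR): ISSUE — free A0,Mu1,Ld2,B0 rp4 wp2
slot 2 (MUL): ISSUE — free A0,Mu0,Ld2,B0 rp2 wp1
slot 3 (ALU): stall FU — free A0,Mu0,Ld2,B0 rp2 wp1
slot 4 (MEM): ISSUE — free A0,Mu0,Ld1,B0 rp1 wp1
slot 5 (MEM): stall RD_PORT — free A0,Mu0,Ld1,B0 rp1 wp1
slot 6 (ALU): stall FU — free A0,Mu0,Ld1,B0 rp1 wp1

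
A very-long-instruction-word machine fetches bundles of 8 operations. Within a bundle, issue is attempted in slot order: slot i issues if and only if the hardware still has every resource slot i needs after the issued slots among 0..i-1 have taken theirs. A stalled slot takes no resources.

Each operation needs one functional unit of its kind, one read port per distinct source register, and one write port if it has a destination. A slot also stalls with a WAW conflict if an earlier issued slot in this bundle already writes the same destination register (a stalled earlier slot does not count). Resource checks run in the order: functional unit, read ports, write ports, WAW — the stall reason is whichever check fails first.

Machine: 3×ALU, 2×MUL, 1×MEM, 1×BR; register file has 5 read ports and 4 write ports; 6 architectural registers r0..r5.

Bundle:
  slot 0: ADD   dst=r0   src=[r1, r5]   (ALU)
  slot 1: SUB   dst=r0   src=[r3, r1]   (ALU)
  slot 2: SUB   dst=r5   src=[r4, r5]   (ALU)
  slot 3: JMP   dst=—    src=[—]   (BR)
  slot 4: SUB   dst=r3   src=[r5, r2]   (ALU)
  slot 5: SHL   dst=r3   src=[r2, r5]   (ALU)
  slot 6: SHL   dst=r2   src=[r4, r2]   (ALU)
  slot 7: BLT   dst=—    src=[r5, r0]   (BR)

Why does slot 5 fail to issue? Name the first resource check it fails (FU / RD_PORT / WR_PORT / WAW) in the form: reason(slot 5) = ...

reason(slot 5) = RD_PORT

  0. ALU→r0 ⇒ go  {2A/2Mu/1Ld/1B | 3r 3w}
  1. ALU→r0 ⇒ no(WAW)  {2A/2Mu/1Ld/1B | 3r 3w}
  2. ALU→r5 ⇒ go  {1A/2Mu/1Ld/1B | 1r 2w}
  3. BR ⇒ go  {1A/2Mu/1Ld/0B | 1r 2w}
  4. ALU→r3 ⇒ no(RD_PORT)  {1A/2Mu/1Ld/0B | 1r 2w}
  5. ALU→r3 ⇒ no(RD_PORT)  {1A/2Mu/1Ld/0B | 1r 2w}
  6. ALU→r2 ⇒ no(RD_PORT)  {1A/2Mu/1Ld/0B | 1r 2w}
  7. BR ⇒ no(FU)  {1A/2Mu/1Ld/0B | 1r 2w}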